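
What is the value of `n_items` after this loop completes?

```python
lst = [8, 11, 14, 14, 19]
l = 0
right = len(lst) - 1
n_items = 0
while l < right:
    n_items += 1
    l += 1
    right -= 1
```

Iterations until pointers meet (list length 5)
`n_items` takes the values: 0 → 1 → 2

Answer: 2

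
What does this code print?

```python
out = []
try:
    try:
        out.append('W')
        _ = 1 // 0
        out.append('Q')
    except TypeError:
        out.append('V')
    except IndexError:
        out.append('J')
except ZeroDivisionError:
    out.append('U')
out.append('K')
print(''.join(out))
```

Execution trace: 'W' (try body) → 'U' (outer except ZeroDivisionError) → 'K' (after the try/except). Output: WUK

Answer: WUK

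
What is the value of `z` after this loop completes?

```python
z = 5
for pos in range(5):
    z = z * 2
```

Multiply by 2, 5 times: 5 * 2^5 = 160
`z` takes the values: 5 → 10 → 20 → 40 → 80 → 160

Answer: 160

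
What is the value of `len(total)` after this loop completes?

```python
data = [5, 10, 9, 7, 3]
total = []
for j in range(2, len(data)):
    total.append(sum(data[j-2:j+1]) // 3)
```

Number of 3-element averages
`total` takes the values: [] → [8] → [8, 8] → [8, 8, 6]
So `len(total)` = 3

Answer: 3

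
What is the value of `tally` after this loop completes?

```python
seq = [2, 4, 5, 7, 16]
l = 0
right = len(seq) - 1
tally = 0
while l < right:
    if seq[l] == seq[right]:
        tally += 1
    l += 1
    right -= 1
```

Count matching pairs from ends
`tally` takes the values: 0

Answer: 0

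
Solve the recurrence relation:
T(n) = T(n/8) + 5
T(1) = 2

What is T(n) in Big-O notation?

Each step divides n by 8 and adds 5. After log_8(n) steps we reach T(1)=2. So T(n) = 5·log_8(n) + 2 = O(log n).

Answer: O(log n)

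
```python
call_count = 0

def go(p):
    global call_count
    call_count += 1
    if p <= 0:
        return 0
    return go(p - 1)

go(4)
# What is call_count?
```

Linear recursion stepping by 1: 5 calls from p=4 down to ≤0.

Answer: 5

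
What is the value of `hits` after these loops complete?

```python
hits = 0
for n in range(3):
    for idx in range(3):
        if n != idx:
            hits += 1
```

3² - 3 (exclude diagonal)
`hits` takes the values: 0 → 1 → 2 → 3 → 4 → 5 → 6

Answer: 6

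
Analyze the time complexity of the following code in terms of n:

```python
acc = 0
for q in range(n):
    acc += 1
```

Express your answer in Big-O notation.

Each loop level contributes: n. Multiplying the contributions gives O(n).

Answer: O(n)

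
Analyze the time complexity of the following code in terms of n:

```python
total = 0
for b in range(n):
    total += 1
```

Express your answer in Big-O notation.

Each loop level contributes: n. Multiplying the contributions gives O(n).

Answer: O(n)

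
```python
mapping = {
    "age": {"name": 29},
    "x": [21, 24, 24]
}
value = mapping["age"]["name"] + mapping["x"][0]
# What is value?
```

Trace:
`mapping = { ...` → mapping = {'age': {'name': 29}, 'x': [21, 24, 24]}
`value = mapping["age"]["name"] + mapping["x"][0]` → value = 50
So value = 50

Answer: 50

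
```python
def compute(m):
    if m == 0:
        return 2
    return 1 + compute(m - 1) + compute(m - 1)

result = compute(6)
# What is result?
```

compute(m) = 1 + 2·compute(m-1), compute(0)=2. Closed form: (2+1)·2^6 - 1 = 191.

Answer: 191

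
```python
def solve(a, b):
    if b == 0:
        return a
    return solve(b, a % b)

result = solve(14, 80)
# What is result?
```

solve(14, 80) -> solve(80, 14) -> solve(14, 10) -> solve(10, 4) -> solve(4, 2) -> solve(2, 0) -> 2

Answer: 2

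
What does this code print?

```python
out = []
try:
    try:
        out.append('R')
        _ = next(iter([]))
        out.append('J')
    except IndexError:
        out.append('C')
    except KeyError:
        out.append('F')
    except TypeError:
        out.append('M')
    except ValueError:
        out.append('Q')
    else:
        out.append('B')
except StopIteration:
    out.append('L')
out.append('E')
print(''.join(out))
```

Execution trace: 'R' (try body) → 'L' (outer except StopIteration) → 'E' (after the try/except). Output: RLE

Answer: RLE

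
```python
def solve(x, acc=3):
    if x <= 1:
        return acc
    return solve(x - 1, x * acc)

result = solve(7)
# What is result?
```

Accumulator trace (n, acc): (7, 3) -> (6, 21) -> (5, 126) -> (4, 630) -> (3, 2520) -> (2, 7560) -> (1, 15120) -> return 15120

Answer: 15120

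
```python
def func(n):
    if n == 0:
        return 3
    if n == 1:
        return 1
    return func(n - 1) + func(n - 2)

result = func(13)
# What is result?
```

Build up from base cases: func(0)=3, func(1)=1, func(2)=4, func(3)=5, func(4)=9, func(5)=14, func(6)=23, ..., func(13)=665

Answer: 665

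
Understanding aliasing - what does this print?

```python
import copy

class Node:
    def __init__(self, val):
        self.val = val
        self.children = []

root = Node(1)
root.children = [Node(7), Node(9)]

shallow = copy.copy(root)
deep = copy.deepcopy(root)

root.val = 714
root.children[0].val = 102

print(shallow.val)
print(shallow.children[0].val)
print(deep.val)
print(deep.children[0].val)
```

Key concept: deep copy with custom objects.
Step by step:
`root = Node(1)` → root = Node(val=1, children=[])
`root.children = [Node(7), Node(9)]` → root = Node(val=1, children=[Node(val=7, children=[]), Node(val=9, children=[])])
`shallow = copy.copy(root)` → shallow = Node(val=1, children=[Node(val=7, children=[]), Node(val=9, children=[])])
`deep = copy.deepcopy(root)` → deep = Node(val=1, children=[Node(val=7, children=[]), Node(val=9, children=[])])
`root.val = 714` → root = Node(val=714, children=[Node(val=7, children=[]), Node(val=9, children=[])])
`root.children[0].val = 102` → root = Node(val=714, children=[Node(val=102, children=[]), Node(val=9, children=[])]); shallow = Node(val=1, children=[Node(val=102, children=[]), Node(val=9, children=[])])
`print(shallow.val)` → prints 1
`print(shallow.children[0].val)` → prints 102
`print(deep.val)` → prints 1
`print(deep.children[0].val)` → prints 7

Answer:
1
102
1
7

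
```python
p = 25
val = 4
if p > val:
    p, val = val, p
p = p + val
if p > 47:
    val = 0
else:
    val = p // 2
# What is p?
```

Trace:
`p = 25` → p = 25
`val = 4` → val = 4
`if p > val: ...` → p > val is True → p = 4; val = 25
`p = p + val` → p = 29
`if p > 47: ...` → p > 47 is False, take else branch → val = 14
So p = 29

Answer: 29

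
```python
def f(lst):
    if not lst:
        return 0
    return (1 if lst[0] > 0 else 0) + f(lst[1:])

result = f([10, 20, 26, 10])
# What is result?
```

Count of positive elements in [10, 20, 26, 10] = 4

Answer: 4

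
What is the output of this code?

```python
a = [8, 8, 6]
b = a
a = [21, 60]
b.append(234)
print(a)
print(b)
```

Key concept: rebinding vs mutation: a is rebound to a new list, b still points at the original.
Step by step:
`a = [8, 8, 6]` → a = [8, 8, 6]
`b = a` → b = [8, 8, 6] (same object as a)
`a = [21, 60]` → a = [21, 60]
`b.append(234)` → b = [8, 8, 6, 234]
`print(a)` → prints [21, 60]
`print(b)` → prints [8, 8, 6, 234]

Answer:
[21, 60]
[8, 8, 6, 234]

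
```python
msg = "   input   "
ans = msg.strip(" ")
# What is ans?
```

Trace:
`msg = "   input   "` → msg = '   input   '
`ans = msg.strip(" ")` → ans = 'input'
So ans = 'input'

Answer: 'input'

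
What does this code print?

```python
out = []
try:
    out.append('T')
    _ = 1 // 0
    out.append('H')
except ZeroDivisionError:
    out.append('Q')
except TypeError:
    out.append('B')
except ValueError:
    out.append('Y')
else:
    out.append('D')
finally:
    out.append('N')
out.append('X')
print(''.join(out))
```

Execution trace: 'T' (try body) → 'Q' (except ZeroDivisionError) → 'N' (finally) → 'X' (after the try/except). Output: TQNX

Answer: TQNX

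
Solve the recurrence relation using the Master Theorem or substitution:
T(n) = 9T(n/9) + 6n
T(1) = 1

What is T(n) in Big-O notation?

By Master Theorem: a=9, b=9, f(n)=6n. Since log_9(9) = 1 and f(n) = Θ(n^1), Case 2 applies. T(n) = O(n log n).

Answer: O(n log n)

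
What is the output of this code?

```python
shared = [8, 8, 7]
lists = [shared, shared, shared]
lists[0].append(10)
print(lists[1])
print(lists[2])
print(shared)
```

Key concept: list of same reference.
Step by step:
`shared = [8, 8, 7]` → shared = [8, 8, 7]
`lists = [shared, shared, shared]` → lists = [[8, 8, 7], [8, 8, 7], [8, 8, 7]]
`lists[0].append(10)` → shared = [8, 8, 7, 10]; lists = [[8, 8, 7, 10], [8, 8, 7, 10], [8, 8, 7, 10]]
`print(lists[1])` → prints [8, 8, 7, 10]
`print(lists[2])` → prints [8, 8, 7, 10]
`print(shared)` → prints [8, 8, 7, 10]

Answer:
[8, 8, 7, 10]
[8, 8, 7, 10]
[8, 8, 7, 10]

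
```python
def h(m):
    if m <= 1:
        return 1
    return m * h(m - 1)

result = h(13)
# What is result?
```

h(13) = 13 * 12 * 11 * 10 * 9 * 8 * 7 * 6 * 5 * 4 * 3 * 2 * 1 = 6227020800

Answer: 6227020800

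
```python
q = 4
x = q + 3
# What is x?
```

Trace:
`q = 4` → q = 4
`x = q + 3` → x = 7
So x = 7

Answer: 7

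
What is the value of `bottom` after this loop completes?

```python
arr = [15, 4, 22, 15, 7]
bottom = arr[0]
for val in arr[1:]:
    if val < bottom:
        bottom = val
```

Minimum of [15, 4, 22, 15, 7]
`bottom` takes the values: 15 → 4

Answer: 4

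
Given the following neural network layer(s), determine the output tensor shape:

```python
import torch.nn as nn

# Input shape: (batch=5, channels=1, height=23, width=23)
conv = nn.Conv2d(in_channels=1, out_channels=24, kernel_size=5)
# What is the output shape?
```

Input: (5, 1, 23, 23) -> Output: (5, 24, 19, 19)

Answer: (5, 24, 19, 19)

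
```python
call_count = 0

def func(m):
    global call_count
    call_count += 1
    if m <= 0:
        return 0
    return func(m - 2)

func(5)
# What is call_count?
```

Linear recursion stepping by 2: 4 calls from m=5 down to ≤0.

Answer: 4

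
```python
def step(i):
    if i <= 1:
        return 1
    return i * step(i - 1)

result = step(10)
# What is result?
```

step(10) = 10 * 9 * 8 * 7 * 6 * 5 * 4 * 3 * 2 * 1 = 3628800

Answer: 3628800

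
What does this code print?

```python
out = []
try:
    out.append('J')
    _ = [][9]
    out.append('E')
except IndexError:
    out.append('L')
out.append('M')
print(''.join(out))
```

Execution trace: 'J' (try body) → 'L' (except IndexError) → 'M' (after the try/except). Output: JLM

Answer: JLM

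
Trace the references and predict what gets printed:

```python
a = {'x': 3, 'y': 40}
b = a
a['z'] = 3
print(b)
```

Key concept: dict aliasing.
Step by step:
`a = {'x': 3, 'y': 40}` → a = {'x': 3, 'y': 40}
`b = a` → b = {'x': 3, 'y': 40} (same object as a)
`a['z'] = 3` → a = {'x': 3, 'y': 40, 'z': 3} (same object as b); b = {'x': 3, 'y': 40, 'z': 3} (same object as a)
`print(b)` → prints {'x': 3, 'y': 40, 'z': 3}

Answer: {'x': 3, 'y': 40, 'z': 3}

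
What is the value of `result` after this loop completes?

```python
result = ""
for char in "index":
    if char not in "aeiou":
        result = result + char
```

Remove vowels from 'index'
`result` takes the values: "" → "n" → "nd" → "ndx"

Answer: "ndx"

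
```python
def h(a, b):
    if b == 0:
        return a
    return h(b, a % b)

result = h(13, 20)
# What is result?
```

h(13, 20) -> h(20, 13) -> h(13, 7) -> h(7, 6) -> h(6, 1) -> h(1, 0) -> 1

Answer: 1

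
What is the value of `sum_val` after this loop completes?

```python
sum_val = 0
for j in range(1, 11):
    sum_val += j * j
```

Sum of squares 1² to 10² = 385
`sum_val` takes the values: 0 → 1 → 5 → 14 → 30 → 55 → 91 → 140 → 204 → 285 → 385

Answer: 385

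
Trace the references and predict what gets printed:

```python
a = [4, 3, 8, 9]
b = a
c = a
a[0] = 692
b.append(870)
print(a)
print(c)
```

Key concept: multiple aliases.
Step by step:
`a = [4, 3, 8, 9]` → a = [4, 3, 8, 9]
`b = a` → b = [4, 3, 8, 9] (same object as a)
`c = a` → c = [4, 3, 8, 9] (same object as a, b)
`a[0] = 692` → a = [692, 3, 8, 9] (same object as b, c); b = [692, 3, 8, 9] (same object as a, c); c = [692, 3, 8, 9] (same object as a, b)
`b.append(870)` → a = [692, 3, 8, 9, 870] (same object as b, c); b = [692, 3, 8, 9, 870] (same object as a, c); c = [692, 3, 8, 9, 870] (same object as a, b)
`print(a)` → prints [692, 3, 8, 9, 870]
`print(c)` → prints [692, 3, 8, 9, 870]

Answer:
[692, 3, 8, 9, 870]
[692, 3, 8, 9, 870]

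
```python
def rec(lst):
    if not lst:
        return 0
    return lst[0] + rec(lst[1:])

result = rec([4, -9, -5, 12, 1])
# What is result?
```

4 + (-9) + (-5) + 12 + 1 + 0 = 3

Answer: 3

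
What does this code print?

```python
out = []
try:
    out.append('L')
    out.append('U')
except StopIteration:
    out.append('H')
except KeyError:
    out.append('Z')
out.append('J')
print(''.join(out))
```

Execution trace: 'L' (try body) → 'U' (try body, no exception) → 'J' (after the try/except). Output: LUJ

Answer: LUJ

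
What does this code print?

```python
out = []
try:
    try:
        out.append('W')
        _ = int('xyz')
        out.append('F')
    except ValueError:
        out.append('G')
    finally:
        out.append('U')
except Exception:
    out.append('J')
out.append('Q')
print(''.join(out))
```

Execution trace: 'W' (inner try body) → 'G' (inner except ValueError) → 'U' (inner finally) → 'Q' (after the try/except). Output: WGUQ

Answer: WGUQ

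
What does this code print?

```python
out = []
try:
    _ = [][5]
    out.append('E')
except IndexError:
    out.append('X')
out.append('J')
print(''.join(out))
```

Execution trace: 'X' (except IndexError) → 'J' (after the try/except). Output: XJ

Answer: XJ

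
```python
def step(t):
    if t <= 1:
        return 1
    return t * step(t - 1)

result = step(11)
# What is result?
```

step(11) = 11 * 10 * 9 * 8 * 7 * 6 * 5 * 4 * 3 * 2 * 1 = 39916800

Answer: 39916800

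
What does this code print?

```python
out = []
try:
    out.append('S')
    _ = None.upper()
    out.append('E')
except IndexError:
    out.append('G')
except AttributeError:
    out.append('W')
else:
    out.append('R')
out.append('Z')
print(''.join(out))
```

Execution trace: 'S' (try body) → 'W' (except AttributeError) → 'Z' (after the try/except). Output: SWZ

Answer: SWZ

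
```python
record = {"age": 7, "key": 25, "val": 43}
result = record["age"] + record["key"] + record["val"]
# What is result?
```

Trace:
`record = {"age": 7, "key": 25, "val": 43}` → record = {'age': 7, 'key': 25, 'val': 43}
`result = record["age"] + record["key"] + record["val"]` → result = 75
So result = 75

Answer: 75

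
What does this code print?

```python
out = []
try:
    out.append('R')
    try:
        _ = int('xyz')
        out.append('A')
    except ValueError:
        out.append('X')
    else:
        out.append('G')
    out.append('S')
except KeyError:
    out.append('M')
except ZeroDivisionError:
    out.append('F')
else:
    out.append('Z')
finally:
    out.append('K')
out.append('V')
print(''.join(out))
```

Execution trace: 'R' (try body) → 'X' (inner except ValueError) → 'S' (try body, no exception) → 'Z' (else) → 'K' (finally) → 'V' (after the try/except). Output: RXSZKV

Answer: RXSZKV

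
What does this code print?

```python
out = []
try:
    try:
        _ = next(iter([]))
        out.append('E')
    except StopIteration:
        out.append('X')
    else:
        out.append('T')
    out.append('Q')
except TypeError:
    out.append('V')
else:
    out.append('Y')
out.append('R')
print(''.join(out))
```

Execution trace: 'X' (inner except StopIteration) → 'Q' (try body, no exception) → 'Y' (else) → 'R' (after the try/except). Output: XQYR

Answer: XQYR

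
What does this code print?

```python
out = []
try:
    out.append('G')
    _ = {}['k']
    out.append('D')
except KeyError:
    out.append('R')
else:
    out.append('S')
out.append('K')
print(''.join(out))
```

Execution trace: 'G' (try body) → 'R' (except KeyError) → 'K' (after the try/except). Output: GRK

Answer: GRK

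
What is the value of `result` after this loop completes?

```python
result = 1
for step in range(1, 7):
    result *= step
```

6! = 720
`result` takes the values: 1 → 2 → 6 → 24 → 120 → 720

Answer: 720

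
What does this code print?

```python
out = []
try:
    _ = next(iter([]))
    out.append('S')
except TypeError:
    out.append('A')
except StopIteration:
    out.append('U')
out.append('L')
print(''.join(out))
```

Execution trace: 'U' (except StopIteration) → 'L' (after the try/except). Output: UL

Answer: UL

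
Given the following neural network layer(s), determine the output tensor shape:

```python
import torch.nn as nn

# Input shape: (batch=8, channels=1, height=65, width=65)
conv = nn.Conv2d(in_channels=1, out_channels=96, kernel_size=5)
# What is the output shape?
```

Input: (8, 1, 65, 65) -> Output: (8, 96, 61, 61)

Answer: (8, 96, 61, 61)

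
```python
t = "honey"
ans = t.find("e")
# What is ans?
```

Trace:
`t = "honey"` → t = 'honey'
`ans = t.find("e")` → ans = 3
So ans = 3

Answer: 3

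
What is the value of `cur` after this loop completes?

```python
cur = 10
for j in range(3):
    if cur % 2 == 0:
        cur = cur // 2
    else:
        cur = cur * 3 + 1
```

Collatz-style transformation from 10
`cur` takes the values: 10 → 5 → 16 → 8

Answer: 8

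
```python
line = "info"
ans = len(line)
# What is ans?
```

Trace:
`line = "info"` → line = 'info'
`ans = len(line)` → ans = 4
So ans = 4

Answer: 4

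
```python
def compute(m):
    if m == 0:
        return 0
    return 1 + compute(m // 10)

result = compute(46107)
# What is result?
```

Count of digits of 46107: 5

Answer: 5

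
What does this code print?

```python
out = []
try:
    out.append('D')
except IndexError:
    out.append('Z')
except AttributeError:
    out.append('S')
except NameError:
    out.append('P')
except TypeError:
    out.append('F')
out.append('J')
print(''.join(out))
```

Execution trace: 'D' (try body, no exception) → 'J' (after the try/except). Output: DJ

Answer: DJ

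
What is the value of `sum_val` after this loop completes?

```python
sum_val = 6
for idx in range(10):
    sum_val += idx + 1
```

Start at 6, add 1 to 10 = 61
`sum_val` takes the values: 6 → 7 → 9 → 12 → 16 → 21 → 27 → 34 → 42 → 51 → 61

Answer: 61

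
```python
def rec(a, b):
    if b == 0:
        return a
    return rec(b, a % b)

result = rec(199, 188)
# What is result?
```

rec(199, 188) -> rec(188, 11) -> rec(11, 1) -> rec(1, 0) -> 1

Answer: 1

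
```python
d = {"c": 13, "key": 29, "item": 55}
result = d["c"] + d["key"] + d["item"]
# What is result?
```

Trace:
`d = {"c": 13, "key": 29, "item": 55}` → d = {'c': 13, 'key': 29, 'item': 55}
`result = d["c"] + d["key"] + d["item"]` → result = 97
So result = 97

Answer: 97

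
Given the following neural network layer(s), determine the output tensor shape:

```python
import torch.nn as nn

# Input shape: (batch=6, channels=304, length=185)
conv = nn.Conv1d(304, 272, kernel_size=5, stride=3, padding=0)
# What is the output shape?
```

Input: (6, 304, 185) -> Output: (6, 272, 61)

Answer: (6, 272, 61)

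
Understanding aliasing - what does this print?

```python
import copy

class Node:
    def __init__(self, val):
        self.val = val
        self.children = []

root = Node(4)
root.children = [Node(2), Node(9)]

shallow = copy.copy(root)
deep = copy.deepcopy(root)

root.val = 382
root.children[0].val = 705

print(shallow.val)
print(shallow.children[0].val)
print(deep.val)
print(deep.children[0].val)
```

Key concept: deep copy with custom objects.
Step by step:
`root = Node(4)` → root = Node(val=4, children=[])
`root.children = [Node(2), Node(9)]` → root = Node(val=4, children=[Node(val=2, children=[]), Node(val=9, children=[])])
`shallow = copy.copy(root)` → shallow = Node(val=4, children=[Node(val=2, children=[]), Node(val=9, children=[])])
`deep = copy.deepcopy(root)` → deep = Node(val=4, children=[Node(val=2, children=[]), Node(val=9, children=[])])
`root.val = 382` → root = Node(val=382, children=[Node(val=2, children=[]), Node(val=9, children=[])])
`root.children[0].val = 705` → root = Node(val=382, children=[Node(val=705, children=[]), Node(val=9, children=[])]); shallow = Node(val=4, children=[Node(val=705, children=[]), Node(val=9, children=[])])
`print(shallow.val)` → prints 4
`print(shallow.children[0].val)` → prints 705
`print(deep.val)` → prints 4
`print(deep.children[0].val)` → prints 2

Answer:
4
705
4
2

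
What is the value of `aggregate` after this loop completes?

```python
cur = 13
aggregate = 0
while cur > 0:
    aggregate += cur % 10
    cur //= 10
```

Sum digits of 13
`aggregate` takes the values: 0 → 3 → 4

Answer: 4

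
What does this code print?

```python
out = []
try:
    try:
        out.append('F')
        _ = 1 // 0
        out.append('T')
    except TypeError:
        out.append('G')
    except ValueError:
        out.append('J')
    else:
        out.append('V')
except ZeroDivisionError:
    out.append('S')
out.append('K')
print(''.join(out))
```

Execution trace: 'F' (try body) → 'S' (outer except ZeroDivisionError) → 'K' (after the try/except). Output: FSK

Answer: FSK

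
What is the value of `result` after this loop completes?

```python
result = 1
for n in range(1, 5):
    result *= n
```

4! = 24
`result` takes the values: 1 → 2 → 6 → 24

Answer: 24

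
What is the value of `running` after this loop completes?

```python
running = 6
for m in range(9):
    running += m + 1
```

Start at 6, add 1 to 9 = 51
`running` takes the values: 6 → 7 → 9 → 12 → 16 → 21 → 27 → 34 → 42 → 51

Answer: 51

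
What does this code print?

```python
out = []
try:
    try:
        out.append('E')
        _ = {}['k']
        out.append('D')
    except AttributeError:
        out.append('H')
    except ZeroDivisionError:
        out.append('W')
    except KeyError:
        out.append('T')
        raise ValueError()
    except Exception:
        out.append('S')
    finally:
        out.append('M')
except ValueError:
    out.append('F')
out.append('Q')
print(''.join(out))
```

Execution trace: 'E' (inner try body) → 'T' (inner except KeyError) → 'M' (inner finally) → 'F' (outer except ValueError) → 'Q' (after the try/except). Output: ETMFQ

Answer: ETMFQ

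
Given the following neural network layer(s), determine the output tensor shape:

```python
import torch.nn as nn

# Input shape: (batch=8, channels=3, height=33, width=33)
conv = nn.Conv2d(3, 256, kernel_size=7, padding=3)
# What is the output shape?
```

Input: (8, 3, 33, 33) -> Output: (8, 256, 33, 33)

Answer: (8, 256, 33, 33)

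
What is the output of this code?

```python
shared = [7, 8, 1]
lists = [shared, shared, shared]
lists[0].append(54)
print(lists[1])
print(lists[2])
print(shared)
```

Key concept: list of same reference.
Step by step:
`shared = [7, 8, 1]` → shared = [7, 8, 1]
`lists = [shared, shared, shared]` → lists = [[7, 8, 1], [7, 8, 1], [7, 8, 1]]
`lists[0].append(54)` → shared = [7, 8, 1, 54]; lists = [[7, 8, 1, 54], [7, 8, 1, 54], [7, 8, 1, 54]]
`print(lists[1])` → prints [7, 8, 1, 54]
`print(lists[2])` → prints [7, 8, 1, 54]
`print(shared)` → prints [7, 8, 1, 54]

Answer:
[7, 8, 1, 54]
[7, 8, 1, 54]
[7, 8, 1, 54]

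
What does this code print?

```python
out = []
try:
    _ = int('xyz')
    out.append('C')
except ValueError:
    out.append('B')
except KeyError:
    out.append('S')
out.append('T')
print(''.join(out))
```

Execution trace: 'B' (except ValueError) → 'T' (after the try/except). Output: BT

Answer: BT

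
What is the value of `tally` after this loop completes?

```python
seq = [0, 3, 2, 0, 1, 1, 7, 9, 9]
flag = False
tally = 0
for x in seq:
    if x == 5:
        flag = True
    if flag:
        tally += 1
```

Count elements after first 5 in [0, 3, 2, 0, 1, 1, 7, 9, 9]
`tally` takes the values: 0

Answer: 0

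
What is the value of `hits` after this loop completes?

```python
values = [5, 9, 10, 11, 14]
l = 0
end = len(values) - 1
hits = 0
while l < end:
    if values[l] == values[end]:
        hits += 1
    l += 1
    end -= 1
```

Count matching pairs from ends
`hits` takes the values: 0

Answer: 0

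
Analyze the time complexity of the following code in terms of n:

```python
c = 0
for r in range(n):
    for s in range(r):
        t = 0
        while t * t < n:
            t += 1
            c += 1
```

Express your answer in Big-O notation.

Each loop level contributes: n × n × √n. Multiplying the contributions gives O(n^2√n).

Answer: O(n^2√n)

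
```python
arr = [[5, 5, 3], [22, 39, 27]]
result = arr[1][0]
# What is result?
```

Trace:
`arr = [[5, 5, 3], [22, 39, 27]]` → arr = [[5, 5, 3], [22, 39, 27]]
`result = arr[1][0]` → result = 22
So result = 22

Answer: 22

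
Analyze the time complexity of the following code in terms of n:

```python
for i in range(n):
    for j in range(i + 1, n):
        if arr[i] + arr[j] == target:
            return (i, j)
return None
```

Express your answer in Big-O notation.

This is Two sum brute force. Time complexity: O(n²).

Answer: O(n²)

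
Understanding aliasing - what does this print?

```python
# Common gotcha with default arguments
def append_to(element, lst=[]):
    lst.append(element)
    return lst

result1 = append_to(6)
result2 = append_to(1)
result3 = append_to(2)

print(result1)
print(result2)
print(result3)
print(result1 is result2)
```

Key concept: mutable default argument gotcha.
Step by step:
`result1 = append_to(6)` → result1 = [6]
`result2 = append_to(1)` → result1 = [6, 1] (same object as result2); result2 = [6, 1] (same object as result1)
`result3 = append_to(2)` → result1 = [6, 1, 2] (same object as result2, result3); result2 = [6, 1, 2] (same object as result1, result3); result3 = [6, 1, 2] (same object as result1, result2)
`print(result1)` → prints [6, 1, 2]
`print(result2)` → prints [6, 1, 2]
`print(result3)` → prints [6, 1, 2]
`print(result1 is result2)` → prints True

Answer:
[6, 1, 2]
[6, 1, 2]
[6, 1, 2]
True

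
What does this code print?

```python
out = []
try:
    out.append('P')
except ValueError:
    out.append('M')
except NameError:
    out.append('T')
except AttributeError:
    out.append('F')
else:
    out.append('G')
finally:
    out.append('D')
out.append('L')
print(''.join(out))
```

Execution trace: 'P' (try body, no exception) → 'G' (else) → 'D' (finally) → 'L' (after the try/except). Output: PGDL

Answer: PGDL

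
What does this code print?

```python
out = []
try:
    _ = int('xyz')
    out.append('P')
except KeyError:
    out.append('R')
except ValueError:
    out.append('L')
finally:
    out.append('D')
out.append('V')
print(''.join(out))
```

Execution trace: 'L' (except ValueError) → 'D' (finally) → 'V' (after the try/except). Output: LDV

Answer: LDV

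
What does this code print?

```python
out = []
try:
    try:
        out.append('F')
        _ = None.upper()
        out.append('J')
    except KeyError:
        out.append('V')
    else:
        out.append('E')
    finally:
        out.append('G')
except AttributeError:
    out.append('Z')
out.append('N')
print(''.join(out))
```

Execution trace: 'F' (try body) → 'G' (finally) → 'Z' (outer except AttributeError) → 'N' (after the try/except). Output: FGZN

Answer: FGZN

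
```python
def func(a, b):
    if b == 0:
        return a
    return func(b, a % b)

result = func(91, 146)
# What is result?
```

func(91, 146) -> func(146, 91) -> func(91, 55) -> func(55, 36) -> func(36, 19) -> func(19, 17) -> func(17, 2) -> func(2, 1) -> func(1, 0) -> 1

Answer: 1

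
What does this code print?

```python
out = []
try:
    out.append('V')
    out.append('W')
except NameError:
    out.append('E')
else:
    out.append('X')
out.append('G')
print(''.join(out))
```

Execution trace: 'V' (try body) → 'W' (try body, no exception) → 'X' (else) → 'G' (after the try/except). Output: VWXG

Answer: VWXG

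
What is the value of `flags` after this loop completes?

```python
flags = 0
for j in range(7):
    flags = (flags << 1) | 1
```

Build 7 consecutive 1-bits: 0b1111111
`flags` takes the values: 0 → 1 → 3 → 7 → 15 → 31 → 63 → 127

Answer: 127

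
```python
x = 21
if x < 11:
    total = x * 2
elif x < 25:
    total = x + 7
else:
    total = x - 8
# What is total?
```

Trace:
`x = 21` → x = 21
`if x < 11: ...` → x < 11 is False, x < 25 is True → total = 28
So total = 28

Answer: 28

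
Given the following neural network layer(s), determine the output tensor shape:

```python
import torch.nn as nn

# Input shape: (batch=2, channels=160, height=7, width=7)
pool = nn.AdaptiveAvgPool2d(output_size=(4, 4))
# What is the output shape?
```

Input: (2, 160, 7, 7) -> Output: (2, 160, 4, 4)

Answer: (2, 160, 4, 4)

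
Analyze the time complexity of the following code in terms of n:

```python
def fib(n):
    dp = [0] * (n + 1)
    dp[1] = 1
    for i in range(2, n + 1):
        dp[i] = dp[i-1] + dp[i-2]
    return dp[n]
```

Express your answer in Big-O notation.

This is Dynamic programming Fibonacci. Time complexity: O(n).

Answer: O(n)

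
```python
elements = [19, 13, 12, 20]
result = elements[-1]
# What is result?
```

Trace:
`elements = [19, 13, 12, 20]` → elements = [19, 13, 12, 20]
`result = elements[-1]` → result = 20
So result = 20

Answer: 20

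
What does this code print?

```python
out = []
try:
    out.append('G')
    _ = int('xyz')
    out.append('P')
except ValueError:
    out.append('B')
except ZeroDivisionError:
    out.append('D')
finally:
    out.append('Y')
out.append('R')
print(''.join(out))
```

Execution trace: 'G' (try body) → 'B' (except ValueError) → 'Y' (finally) → 'R' (after the try/except). Output: GBYR

Answer: GBYR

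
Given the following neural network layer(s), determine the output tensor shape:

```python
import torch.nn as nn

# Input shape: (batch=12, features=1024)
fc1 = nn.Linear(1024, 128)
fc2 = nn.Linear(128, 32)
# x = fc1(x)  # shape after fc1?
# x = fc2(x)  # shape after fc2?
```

Input: (12, 1024) -> after fc1: (12, 128) -> Output: (12, 32)

Answer: (12, 32)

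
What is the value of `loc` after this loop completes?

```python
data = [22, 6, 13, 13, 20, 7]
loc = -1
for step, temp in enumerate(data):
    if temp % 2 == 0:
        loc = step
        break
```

First even number index in [22, 6, 13, 13, 20, 7]
`loc` takes the values: -1 → 0

Answer: 0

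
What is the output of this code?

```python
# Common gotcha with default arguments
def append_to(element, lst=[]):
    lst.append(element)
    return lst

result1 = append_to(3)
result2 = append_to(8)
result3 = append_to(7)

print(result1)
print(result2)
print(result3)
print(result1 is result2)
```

Key concept: mutable default argument gotcha.
Step by step:
`result1 = append_to(3)` → result1 = [3]
`result2 = append_to(8)` → result1 = [3, 8] (same object as result2); result2 = [3, 8] (same object as result1)
`result3 = append_to(7)` → result1 = [3, 8, 7] (same object as result2, result3); result2 = [3, 8, 7] (same object as result1, result3); result3 = [3, 8, 7] (same object as result1, result2)
`print(result1)` → prints [3, 8, 7]
`print(result2)` → prints [3, 8, 7]
`print(result3)` → prints [3, 8, 7]
`print(result1 is result2)` → prints True

Answer:
[3, 8, 7]
[3, 8, 7]
[3, 8, 7]
True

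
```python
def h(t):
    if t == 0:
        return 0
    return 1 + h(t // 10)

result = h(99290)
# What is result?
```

Count of digits of 99290: 5

Answer: 5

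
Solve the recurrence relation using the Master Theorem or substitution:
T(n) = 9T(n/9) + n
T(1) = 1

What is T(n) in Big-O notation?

By Master Theorem: a=9, b=9, f(n)=n. Since log_9(9) = 1 and f(n) = Θ(n^1), Case 2 applies. T(n) = O(n log n).

Answer: O(n log n)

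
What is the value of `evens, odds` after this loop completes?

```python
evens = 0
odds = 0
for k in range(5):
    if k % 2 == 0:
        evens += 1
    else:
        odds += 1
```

Count evens and odds in range(5)
`evens, odds` takes the values: (0, 0) → (1, 0) → (1, 1) → (2, 1) → (2, 2) → (3, 2)

Answer: 3, 2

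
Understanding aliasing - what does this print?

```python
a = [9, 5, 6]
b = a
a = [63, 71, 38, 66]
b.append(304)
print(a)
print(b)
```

Key concept: rebinding vs mutation: a is rebound to a new list, b still points at the original.
Step by step:
`a = [9, 5, 6]` → a = [9, 5, 6]
`b = a` → b = [9, 5, 6] (same object as a)
`a = [63, 71, 38, 66]` → a = [63, 71, 38, 66]
`b.append(304)` → b = [9, 5, 6, 304]
`print(a)` → prints [63, 71, 38, 66]
`print(b)` → prints [9, 5, 6, 304]

Answer:
[63, 71, 38, 66]
[9, 5, 6, 304]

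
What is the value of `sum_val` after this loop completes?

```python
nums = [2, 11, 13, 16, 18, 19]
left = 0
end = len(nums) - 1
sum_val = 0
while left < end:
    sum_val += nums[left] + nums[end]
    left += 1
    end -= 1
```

Sum of pairs from ends
`sum_val` takes the values: 0 → 21 → 50 → 79

Answer: 79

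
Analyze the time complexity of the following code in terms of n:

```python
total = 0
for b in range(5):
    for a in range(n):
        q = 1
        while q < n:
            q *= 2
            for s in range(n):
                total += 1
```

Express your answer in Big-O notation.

Each loop level contributes: 1 × n × log n × n. Multiplying the contributions gives O(n^2 log n).

Answer: O(n^2 log n)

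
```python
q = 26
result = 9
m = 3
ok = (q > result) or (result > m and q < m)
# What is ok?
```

Trace:
`q = 26` → q = 26
`result = 9` → result = 9
`m = 3` → m = 3
`ok = (q > result) or (result > m and q < m)` → ok = True
So ok = True

Answer: True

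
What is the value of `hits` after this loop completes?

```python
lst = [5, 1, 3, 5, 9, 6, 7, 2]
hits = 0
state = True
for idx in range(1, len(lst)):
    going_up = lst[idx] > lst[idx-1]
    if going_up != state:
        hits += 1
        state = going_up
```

Count direction changes in [5, 1, 3, 5, 9, 6, 7, 2]
`hits` takes the values: 0 → 1 → 2 → 3 → 4 → 5

Answer: 5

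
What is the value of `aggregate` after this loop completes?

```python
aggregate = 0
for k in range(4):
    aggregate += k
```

Sum of 0 to 3 = 6
`aggregate` takes the values: 0 → 1 → 3 → 6

Answer: 6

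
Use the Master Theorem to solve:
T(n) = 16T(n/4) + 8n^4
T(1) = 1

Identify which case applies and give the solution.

a=16, b=4, f(n)=8n^4. log_4(16) = 2. Since c=4 > 2 and the regularity condition holds (16(n/4)^4 = (16/4^4)n^4 with 16/4^4 < 1), Case 3 applies: T(n) = Θ(f(n)) = O(n^4).

Answer: O(n^4) - Case 3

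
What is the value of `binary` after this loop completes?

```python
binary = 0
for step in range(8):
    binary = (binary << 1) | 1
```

Build 8 consecutive 1-bits: 0b11111111
`binary` takes the values: 0 → 1 → 3 → 7 → 15 → 31 → 63 → 127 → 255

Answer: 255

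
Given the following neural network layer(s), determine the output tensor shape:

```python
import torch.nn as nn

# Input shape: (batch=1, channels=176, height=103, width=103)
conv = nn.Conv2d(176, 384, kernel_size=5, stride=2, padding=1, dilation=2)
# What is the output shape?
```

Input: (1, 176, 103, 103) -> Output: (1, 384, 49, 49)

Answer: (1, 384, 49, 49)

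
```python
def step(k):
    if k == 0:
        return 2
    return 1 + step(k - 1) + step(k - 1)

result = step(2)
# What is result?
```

step(k) = 1 + 2·step(k-1), step(0)=2. Closed form: (2+1)·2^2 - 1 = 11.

Answer: 11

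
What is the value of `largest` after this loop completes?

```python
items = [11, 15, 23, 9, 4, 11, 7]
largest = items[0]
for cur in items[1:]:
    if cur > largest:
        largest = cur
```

Maximum of [11, 15, 23, 9, 4, 11, 7]
`largest` takes the values: 11 → 15 → 23

Answer: 23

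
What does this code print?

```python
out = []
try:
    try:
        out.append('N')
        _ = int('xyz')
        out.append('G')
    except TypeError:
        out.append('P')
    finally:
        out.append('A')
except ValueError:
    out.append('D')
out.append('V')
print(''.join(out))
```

Execution trace: 'N' (try body) → 'A' (finally) → 'D' (outer except ValueError) → 'V' (after the try/except). Output: NADV

Answer: NADV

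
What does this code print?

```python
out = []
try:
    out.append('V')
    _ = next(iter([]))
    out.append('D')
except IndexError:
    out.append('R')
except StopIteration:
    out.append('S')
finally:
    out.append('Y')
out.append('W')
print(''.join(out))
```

Execution trace: 'V' (try body) → 'S' (except StopIteration) → 'Y' (finally) → 'W' (after the try/except). Output: VSYW

Answer: VSYW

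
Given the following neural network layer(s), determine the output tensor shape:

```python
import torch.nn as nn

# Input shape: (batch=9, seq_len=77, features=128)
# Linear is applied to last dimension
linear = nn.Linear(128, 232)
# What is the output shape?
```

Input: (9, 77, 128) -> Output: (9, 77, 232)

Answer: (9, 77, 232)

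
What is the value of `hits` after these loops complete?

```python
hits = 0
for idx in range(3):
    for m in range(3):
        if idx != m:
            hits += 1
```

3² - 3 (exclude diagonal)
`hits` takes the values: 0 → 1 → 2 → 3 → 4 → 5 → 6

Answer: 6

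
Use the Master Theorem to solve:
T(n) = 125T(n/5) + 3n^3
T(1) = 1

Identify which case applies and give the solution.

a=125, b=5, f(n)=3n^3. log_5(125) = 3. Since c=3 = 3, Case 2 applies: T(n) = Θ(n^log_b(a) · log n) = O(n^3 log n).

Answer: O(n^3 log n) - Case 2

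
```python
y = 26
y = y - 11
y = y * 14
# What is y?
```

Trace:
`y = 26` → y = 26
`y = y - 11` → y = 15
`y = y * 14` → y = 210
So y = 210

Answer: 210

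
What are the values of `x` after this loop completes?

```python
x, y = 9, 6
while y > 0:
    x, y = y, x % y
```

GCD of 9 and 6
`x` takes the values: 9 → 6 → 3

Answer: 3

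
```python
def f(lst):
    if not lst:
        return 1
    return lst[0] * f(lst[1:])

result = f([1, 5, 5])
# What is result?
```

Product over [1, 5, 5] = 1 * 5 * 5 = 25

Answer: 25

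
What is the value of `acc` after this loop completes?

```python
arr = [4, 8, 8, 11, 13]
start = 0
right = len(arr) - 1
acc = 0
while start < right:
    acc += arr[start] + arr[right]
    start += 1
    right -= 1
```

Sum of pairs from ends
`acc` takes the values: 0 → 17 → 36

Answer: 36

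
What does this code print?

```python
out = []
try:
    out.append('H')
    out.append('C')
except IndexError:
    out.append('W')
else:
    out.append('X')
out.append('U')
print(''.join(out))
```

Execution trace: 'H' (try body) → 'C' (try body, no exception) → 'X' (else) → 'U' (after the try/except). Output: HCXU

Answer: HCXU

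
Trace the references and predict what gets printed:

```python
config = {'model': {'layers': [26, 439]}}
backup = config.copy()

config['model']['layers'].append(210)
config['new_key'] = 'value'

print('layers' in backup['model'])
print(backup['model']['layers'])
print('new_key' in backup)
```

Key concept: shallow copy gotcha with nested dict.
Step by step:
`config = {'model': {'layers': [26, 439]}}` → config = {'model': {'layers': [26, 439]}}
`backup = config.copy()` → backup = {'model': {'layers': [26, 439]}}
`config['model']['layers'].append(210)` → config = {'model': {'layers': [26, 439, 210]}}; backup = {'model': {'layers': [26, 439, 210]}}
`config['new_key'] = 'value'` → config = {'model': {'layers': [26, 439, 210]}, 'new_key': 'value'}
`print('layers' in backup['model'])` → prints True
`print(backup['model']['layers'])` → prints [26, 439, 210]
`print('new_key' in backup)` → prints False

Answer:
True
[26, 439, 210]
False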